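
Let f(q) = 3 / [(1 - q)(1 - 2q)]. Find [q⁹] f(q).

3069

Partial fractions give a closed form: a_n = (-3)·1^n + (6)·2^n.
At n = 9: a_9 = 3069.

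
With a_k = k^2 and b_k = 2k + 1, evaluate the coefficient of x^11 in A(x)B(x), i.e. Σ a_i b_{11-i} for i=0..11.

2926

Write out a_i and b_{11-i} for i = 0,…,11 and sum the products.
Σ = 0·23 + 1·21 + 4·19 + 9·17 + 16·15 + 25·13 + 36·11 + 49·9 + 64·7 + 81·5 + 100·3 + 121·1 = 2926.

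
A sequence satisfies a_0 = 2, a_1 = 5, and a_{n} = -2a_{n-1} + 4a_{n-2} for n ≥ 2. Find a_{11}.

The ordinary generating function has denominator 1 + 2q - 4q^2.
Iterating the recurrence: a_0,…,a_{11} = 2, 5, -2, 24, -56, 208, -640, 2112, -6784, 22016, -71168, 230400.

230400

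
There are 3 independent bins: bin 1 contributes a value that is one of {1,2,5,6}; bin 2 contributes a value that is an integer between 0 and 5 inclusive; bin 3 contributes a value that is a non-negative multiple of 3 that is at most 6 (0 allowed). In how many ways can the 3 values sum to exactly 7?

6

The generating function for the choices is (q + q^2 + q^5 + q^6)·(1 + q + q^2 + q^3 + q^4 + q^5)·(1 + q^3 + q^6); the count is [q^7].
(q + q^2 + q^5 + q^6) has coefficients 0,1,1,0,0,1,1 for degrees 0…6.
(1 + q + q^2 + q^3 + q^4 + q^5) has coefficients 1,1,1,1,1,1,0,0 for degrees 0…7.
Finally multiplying by (1 + q^3 + q^6), the product of all factors after the first has coefficients 1,1,1,2,2,2,2,2 for degrees 0…7.
[q^7] = 1·2 + 1·2 + 1·1 + 1·1 = 6.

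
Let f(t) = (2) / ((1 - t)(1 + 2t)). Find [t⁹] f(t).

-682

Partial fractions give a closed form: a_n = (2/3)·1^n + (4/3)·(-2)^n.
At n = 9: a_9 = -682.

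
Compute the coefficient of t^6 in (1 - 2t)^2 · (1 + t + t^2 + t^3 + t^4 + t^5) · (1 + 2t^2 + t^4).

(1 - 2t)^2 has coefficients 1,-4,4 for degrees 0…2.
(1 + t + t^2 + t^3 + t^4 + t^5) has coefficients 1,1,1,1,1,1,0 for degrees 0…6.
Finally multiplying by (1 + 2t^2 + t^4), the product of all factors after the first has coefficients 1,1,3,3,4,4,3 for degrees 0…6.
[t^6] = 1·3 − 4·4 + 4·4 = 3.

3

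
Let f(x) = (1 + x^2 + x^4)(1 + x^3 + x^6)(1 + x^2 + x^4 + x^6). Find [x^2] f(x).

2

(1 + x^2 + x^4) has coefficients 1,0,1 for degrees 0…2.
(1 + x^3 + x^6) has coefficients 1,0,0 for degrees 0…2.
Finally multiplying by (1 + x^2 + x^4 + x^6), the product of all factors after the first has coefficients 1,0,1 for degrees 0…2.
[x^2] = 1·1 + 1·1 = 2.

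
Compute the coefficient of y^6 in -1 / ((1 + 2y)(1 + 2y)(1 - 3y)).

The denominator gives the recurrence a_n = −a_(n−1) + 8a_(n−2) + 12a_(n−3) for n ≥ 3; the numerator fixes a_0 = -1, a_1 = 1, a_2 = -9.
Iterating: -1, 1, -9, 5, -65, -3, -457, so a_6 = -457.

-457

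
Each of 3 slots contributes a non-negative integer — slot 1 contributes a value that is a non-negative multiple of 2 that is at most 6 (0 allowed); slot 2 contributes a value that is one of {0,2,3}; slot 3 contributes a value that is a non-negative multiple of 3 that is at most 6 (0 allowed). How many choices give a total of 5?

The generating function for the choices is (1 + q^2 + q^4 + q^6)·(1 + q^2 + q^3)·(1 + q^3 + q^6); the count is [q^5].
(1 + q^2 + q^4 + q^6) has coefficients 1,0,1,0,1,0 for degrees 0…5.
(1 + q^2 + q^3) has coefficients 1,0,1,1,0,0 for degrees 0…5.
Finally multiplying by (1 + q^3 + q^6), the product of all factors after the first has coefficients 1,0,1,2,0,1 for degrees 0…5.
[q^5] = 1·1 + 1·2 + 1·0 = 3.

3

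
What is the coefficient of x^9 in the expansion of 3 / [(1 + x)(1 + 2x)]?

The denominator gives the recurrence a_n = −3a_(n−1) − 2a_(n−2) for n ≥ 2; the numerator fixes a_0 = 3, a_1 = -9.
Iterating: 3, -9, 21, -45, 93, -189, 381, -765, 1533, -3069, so a_9 = -3069.

-3069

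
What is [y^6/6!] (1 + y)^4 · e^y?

1045

The EGF product rule gives c_6 = Σ_{k_1+k_2=6} C(6; k_1,k_2) · ∏ g_i(k_i), where (1+y)^4 gives the falling factorial (4)_k; e^y gives (1)^k.
g_1(k) for k = 0…6: 1, 4, 12, 24, 24, 0, 0.
g_2(k) for k = 0…6: 1, 1, 1, 1, 1, 1, 1.
c_6 = Σ_k C(6,k)·g_1(k)·g_2(6−k) = 1·1·1 + 6·4·1 + 15·12·1 + 20·24·1 + 15·24·1 = 1 + 24 + 180 + 480 + 360 = 1045.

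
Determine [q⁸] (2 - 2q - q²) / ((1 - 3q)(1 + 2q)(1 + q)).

Partial fractions give a closed form: a_n = (11/20)·3^n + (11/5)·(-2)^n + (-3/4)·(-1)^n.
At n = 8: a_8 = 4171.

4171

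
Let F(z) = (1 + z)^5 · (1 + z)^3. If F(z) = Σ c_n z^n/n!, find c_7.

40320

The EGF product rule gives c_7 = Σ_{k_1+k_2=7} C(7; k_1,k_2) · ∏ g_i(k_i), where (1+z)^5 gives the falling factorial (5)_k; (1+z)^3 gives the falling factorial (3)_k.
g_1(k) for k = 0…7: 1, 5, 20, 60, 120, 120, 0, 0.
g_2(k) for k = 0…7: 1, 3, 6, 6, 0, 0, 0, 0.
c_7 = Σ_k C(7,k)·g_1(k)·g_2(7−k) = 35·120·6 + 21·120·6 = 25200 + 15120 = 40320.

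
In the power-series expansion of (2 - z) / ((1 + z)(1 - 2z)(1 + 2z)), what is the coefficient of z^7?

Partial fractions give a closed form: a_n = (-1)·(-1)^n + (1/2)·2^n + (5/2)·(-2)^n.
At n = 7: a_7 = -255.

-255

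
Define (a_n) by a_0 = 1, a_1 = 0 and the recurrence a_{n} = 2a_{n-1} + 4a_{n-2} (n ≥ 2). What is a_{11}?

112640

The ordinary generating function has denominator 1 - 2z - 4z^2.
Iterating the recurrence: a_0,…,a_{11} = 1, 0, 4, 8, 32, 96, 320, 1024, 3328, 10752, 34816, 112640.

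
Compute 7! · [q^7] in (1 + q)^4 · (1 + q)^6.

The EGF product rule gives c_7 = Σ_{k_1+k_2=7} C(7; k_1,k_2) · ∏ g_i(k_i), where (1+q)^4 gives the falling factorial (4)_k; (1+q)^6 gives the falling factorial (6)_k.
g_1(k) for k = 0…7: 1, 4, 12, 24, 24, 0, 0, 0.
g_2(k) for k = 0…7: 1, 6, 30, 120, 360, 720, 720, 0.
c_7 = Σ_k C(7,k)·g_1(k)·g_2(7−k) = 7·4·720 + 21·12·720 + 35·24·360 + 35·24·120 = 20160 + 181440 + 302400 + 100800 = 604800.

604800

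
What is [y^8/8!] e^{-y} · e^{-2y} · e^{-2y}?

The EGF product rule gives c_8 = Σ_{k_1+k_2+k_3=8} C(8; k_1,k_2,k_3) · ∏ g_i(k_i), where e^{-y} gives (-1)^k; e^{-2y} gives (-2)^k; e^{-2y} gives (-2)^k.
g_1(k) for k = 0…8: 1, -1, 1, -1, 1, -1, 1, -1, 1.
g_2(k) for k = 0…8: 1, -2, 4, -8, 16, -32, 64, -128, 256.
g_3(k) for k = 0…8: 1, -2, 4, -8, 16, -32, 64, -128, 256.
First combine the last two factors: h(k) = Σ_j C(k,j)·g_2(j)·g_3(k−j) for k = 0…8: 1, -4, 16, -64, 256, -1024, 4096, -16384, 65536.
c_8 = Σ_k C(8,k)·g_1(k)·h(8−k) = 1·1·65536 + 8·(-1)·(-16384) + 28·1·4096 + 56·(-1)·(-1024) + 70·1·256 + 56·(-1)·(-64) + 28·1·16 + 8·(-1)·(-4) + 1·1·1 = 65536 + 131072 + 114688 + 57344 + 17920 + 3584 + 448 + 32 + 1 = 390625.

390625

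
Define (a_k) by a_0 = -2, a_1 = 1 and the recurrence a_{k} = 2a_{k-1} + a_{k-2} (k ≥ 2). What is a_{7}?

The ordinary generating function has denominator 1 - 2y - y^2.
Iterating the recurrence: a_0,…,a_{7} = -2, 1, 0, 1, 2, 5, 12, 29.

29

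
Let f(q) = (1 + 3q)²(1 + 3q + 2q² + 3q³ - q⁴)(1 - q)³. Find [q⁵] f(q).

13

(1 + 3q)² has coefficients 1,6,9 for degrees 0…2.
(1 + 3q + 2q² + 3q³ - q⁴) has coefficients 1,3,2,3,-1,0 for degrees 0…5.
Finally multiplying by (1 - q)³, the product of all factors after the first has coefficients 1,0,-4,5,-7,10 for degrees 0…5.
[q⁵] = 1·10 + 6·(-7) + 9·5 = 13.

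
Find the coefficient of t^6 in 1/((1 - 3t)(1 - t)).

The denominator gives the recurrence a_n = 4a_(n−1) − 3a_(n−2) for n ≥ 2; the numerator fixes a_0 = 1, a_1 = 4.
Iterating: 1, 4, 13, 40, 121, 364, 1093, so a_6 = 1093.

1093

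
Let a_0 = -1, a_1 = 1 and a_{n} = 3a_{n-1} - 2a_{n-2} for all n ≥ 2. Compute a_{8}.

509

The ordinary generating function has denominator 1 - 3z + 2z^2.
Iterating the recurrence: a_0,…,a_{8} = -1, 1, 5, 13, 29, 61, 125, 253, 509.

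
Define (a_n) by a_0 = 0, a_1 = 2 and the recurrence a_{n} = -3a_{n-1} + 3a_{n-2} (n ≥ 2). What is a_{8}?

The ordinary generating function has denominator 1 + 3y - 3y^2.
Iterating the recurrence: a_0,…,a_{8} = 0, 2, -6, 24, -90, 342, -1296, 4914, -18630.

-18630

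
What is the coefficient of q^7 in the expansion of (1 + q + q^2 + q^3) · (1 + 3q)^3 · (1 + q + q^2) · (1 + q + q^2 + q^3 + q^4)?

(1 + q + q^2 + q^3) has coefficients 1,1,1,1 for degrees 0…3.
(1 + 3q)^3 has coefficients 1,9,27,27,0,0,0,0 for degrees 0…7.
Multiplying by (1 + q + q^2) gives running coefficients 1,10,37,63,54,27,0,0 for degrees 0…7.
Finally multiplying by (1 + q + q^2 + q^3 + q^4), the product of all factors after the first has coefficients 1,11,48,111,165,191,181,144 for degrees 0…7.
[q^7] = 1·144 + 1·181 + 1·191 + 1·165 = 681.

681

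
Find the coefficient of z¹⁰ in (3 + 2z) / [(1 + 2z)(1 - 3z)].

The denominator gives the recurrence a_n = a_(n−1) + 6a_(n−2) for n ≥ 2; the numerator fixes a_0 = 3, a_1 = 5.
Iterating: 3, 5, 23, 53, 191, 509, 1655, 4709, 14639, 42893, 130727, so a_10 = 130727.

130727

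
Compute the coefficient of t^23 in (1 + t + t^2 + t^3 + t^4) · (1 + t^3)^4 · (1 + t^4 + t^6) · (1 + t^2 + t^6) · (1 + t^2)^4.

(1 + t + t^2 + t^3 + t^4) has coefficients 1,1,1,1,1 for degrees 0…4.
(1 + t^3)^4 has coefficients 1,0,0,4,0,0,6,0,0,4,0,0,1,0,0,0,0,0,0,0,0,0,0,0 for degrees 0…23.
Multiplying by (1 + t^4 + t^6) gives running coefficients 1,0,0,4,1,0,7,4,0,8,6,0,7,4,0,4,1,0,1,0,0,0,0,0 for degrees 0…23.
Multiplying by (1 + t^2 + t^6) gives running coefficients 1,0,1,4,1,4,9,4,7,16,7,8,20,8,7,16,7,4,9,4,1,4,1,0 for degrees 0…23.
Finally multiplying by (1 + t^2)^4, the product of all factors after the first has coefficients 1,0,5,4,11,20,23,44,54,72,94,116,127,156,166,164,190,164,166,156,127,116,94,72 for degrees 0…23.
[t^23] = 1·72 + 1·94 + 1·116 + 1·127 + 1·156 = 565.

565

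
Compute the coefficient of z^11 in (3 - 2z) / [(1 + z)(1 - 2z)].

2729

The denominator gives the recurrence a_n = a_(n−1) + 2a_(n−2) for n ≥ 3; the numerator fixes a_0 = 3, a_1 = 1, a_2 = 7.
Iterating: 3, 1, 7, 9, 23, 41, 87, 169, 343, 681, 1367, 2729, so a_11 = 2729.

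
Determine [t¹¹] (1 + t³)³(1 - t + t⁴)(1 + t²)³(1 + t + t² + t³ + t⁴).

27

(1 + t³)³ has coefficients 1,0,0,3,0,0,3,0,0,1 for degrees 0…9.
(1 - t + t⁴) has coefficients 1,-1,0,0,1,0,0,0,0,0,0,0 for degrees 0…11.
Multiplying by (1 + t²)³ gives running coefficients 1,-1,3,-3,4,-3,4,-1,3,0,1,0 for degrees 0…11.
Finally multiplying by (1 + t + t² + t³ + t⁴), the product of all factors after the first has coefficients 1,0,3,0,4,0,5,1,7,3,7,3 for degrees 0…11.
[t¹¹] = 1·3 + 3·7 + 3·0 + 1·3 = 27.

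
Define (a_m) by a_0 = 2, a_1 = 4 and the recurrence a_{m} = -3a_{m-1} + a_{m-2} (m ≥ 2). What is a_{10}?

-145408

The ordinary generating function has denominator 1 + 3t - t^2.
Iterating the recurrence: a_0,…,a_{10} = 2, 4, -10, 34, -112, 370, -1222, 4036, -13330, 44026, -145408.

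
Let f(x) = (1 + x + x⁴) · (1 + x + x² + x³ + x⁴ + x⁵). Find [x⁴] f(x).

3

(1 + x + x⁴) has coefficients 1,1,0,0,1 for degrees 0…4.
(1 + x + x² + x³ + x⁴ + x⁵) has coefficients 1,1,1,1,1 for degrees 0…4.
[x⁴] = 1·1 + 1·1 + 1·1 = 3.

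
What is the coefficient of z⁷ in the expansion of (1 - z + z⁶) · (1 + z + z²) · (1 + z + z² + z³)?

2

(1 - z + z⁶) has coefficients 1,-1,0,0,0,0,1 for degrees 0…6.
(1 + z + z²) has coefficients 1,1,1,0,0,0,0,0 for degrees 0…7.
Finally multiplying by (1 + z + z² + z³), the product of all factors after the first has coefficients 1,2,3,3,2,1,0,0 for degrees 0…7.
[z⁷] = 1·0 − 1·0 + 1·2 = 2.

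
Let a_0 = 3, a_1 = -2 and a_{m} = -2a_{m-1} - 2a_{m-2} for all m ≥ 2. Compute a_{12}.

The ordinary generating function has denominator 1 + 2z + 2z^2.
Iterating the recurrence: a_0,…,a_{12} = 3, -2, -2, 8, -12, 8, 8, -32, 48, -32, -32, 128, -192.

-192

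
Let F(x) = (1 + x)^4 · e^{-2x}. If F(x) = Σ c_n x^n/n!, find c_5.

48

The EGF product rule gives c_5 = Σ_{k_1+k_2=5} C(5; k_1,k_2) · ∏ g_i(k_i), where (1+x)^4 gives the falling factorial (4)_k; e^{-2x} gives (-2)^k.
g_1(k) for k = 0…5: 1, 4, 12, 24, 24, 0.
g_2(k) for k = 0…5: 1, -2, 4, -8, 16, -32.
c_5 = Σ_k C(5,k)·g_1(k)·g_2(5−k) = 1·1·(-32) + 5·4·16 + 10·12·(-8) + 10·24·4 + 5·24·(-2) = −32 + 320 − 960 + 960 − 240 = 48.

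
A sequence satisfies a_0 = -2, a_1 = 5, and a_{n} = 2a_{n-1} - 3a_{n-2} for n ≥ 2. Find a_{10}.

328

The ordinary generating function has denominator 1 - 2t + 3t^2.
Iterating the recurrence: a_0,…,a_{10} = -2, 5, 16, 17, -14, -79, -116, 5, 358, 701, 328.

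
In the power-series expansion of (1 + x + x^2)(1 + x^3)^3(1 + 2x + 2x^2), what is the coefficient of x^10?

9

(1 + x + x^2) has coefficients 1,1,1 for degrees 0…2.
(1 + x^3)^3 has coefficients 1,0,0,3,0,0,3,0,0,1,0 for degrees 0…10.
Finally multiplying by (1 + 2x + 2x^2), the product of all factors after the first has coefficients 1,2,2,3,6,6,3,6,6,1,2 for degrees 0…10.
[x^10] = 1·2 + 1·1 + 1·6 = 9.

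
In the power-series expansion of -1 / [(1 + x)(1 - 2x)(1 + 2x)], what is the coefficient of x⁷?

Partial fractions give a closed form: a_n = (1/3)·(-1)^n + (-1/3)·2^n + (-1)·(-2)^n.
At n = 7: a_7 = 85.

85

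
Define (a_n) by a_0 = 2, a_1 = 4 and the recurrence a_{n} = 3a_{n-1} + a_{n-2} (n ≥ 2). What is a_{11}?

651598

The ordinary generating function has denominator 1 - 3y - y^2.
Iterating the recurrence: a_0,…,a_{11} = 2, 4, 14, 46, 152, 502, 1658, 5476, 18086, 59734, 197288, 651598.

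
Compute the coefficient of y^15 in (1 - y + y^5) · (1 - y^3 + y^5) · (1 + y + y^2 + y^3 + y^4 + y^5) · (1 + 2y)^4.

(1 - y + y^5) has coefficients 1,-1,0,0,0,1 for degrees 0…5.
(1 - y^3 + y^5) has coefficients 1,0,0,-1,0,1,0,0,0,0,0,0,0,0,0,0 for degrees 0…15.
Multiplying by (1 + y + y^2 + y^3 + y^4 + y^5) gives running coefficients 1,1,1,0,0,1,0,0,0,1,1,0,0,0,0,0 for degrees 0…15.
Finally multiplying by (1 + 2y)^4, the product of all factors after the first has coefficients 1,9,33,64,72,49,24,24,32,17,9,32,56,48,16,0 for degrees 0…15.
[y^15] = 1·0 − 1·16 + 1·9 = -7.

-7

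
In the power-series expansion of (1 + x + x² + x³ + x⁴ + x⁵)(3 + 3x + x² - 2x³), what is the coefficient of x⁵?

(1 + x + x² + x³ + x⁴ + x⁵) has coefficients 1,1,1,1,1,1 for degrees 0…5.
(3 + 3x + x² - 2x³) has coefficients 3,3,1,-2,0,0 for degrees 0…5.
[x⁵] = 1·0 + 1·0 + 1·(-2) + 1·1 + 1·3 + 1·3 = 5.

5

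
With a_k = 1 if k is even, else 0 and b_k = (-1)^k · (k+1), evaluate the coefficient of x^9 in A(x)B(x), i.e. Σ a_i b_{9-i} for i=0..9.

-30

The convolution is the x^9 coefficient of A(x)B(x).
Σ = 1·(-10) + 0·9 + 1·(-8) + 0·7 + 1·(-6) + 0·5 + 1·(-4) + 0·3 + 1·(-2) + 0·1 = -30.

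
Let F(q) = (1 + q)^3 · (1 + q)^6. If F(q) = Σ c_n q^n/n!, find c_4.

The EGF product rule gives c_4 = Σ_{k_1+k_2=4} C(4; k_1,k_2) · ∏ g_i(k_i), where (1+q)^3 gives the falling factorial (3)_k; (1+q)^6 gives the falling factorial (6)_k.
g_1(k) for k = 0…4: 1, 3, 6, 6, 0.
g_2(k) for k = 0…4: 1, 6, 30, 120, 360.
c_4 = Σ_k C(4,k)·g_1(k)·g_2(4−k) = 1·1·360 + 4·3·120 + 6·6·30 + 4·6·6 = 360 + 1440 + 1080 + 144 = 3024.

3024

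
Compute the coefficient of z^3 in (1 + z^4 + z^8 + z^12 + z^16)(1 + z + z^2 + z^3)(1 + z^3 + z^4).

2

(1 + z^4 + z^8 + z^12 + z^16) has coefficients 1,0,0,0 for degrees 0…3.
(1 + z + z^2 + z^3) has coefficients 1,1,1,1 for degrees 0…3.
Finally multiplying by (1 + z^3 + z^4), the product of all factors after the first has coefficients 1,1,1,2 for degrees 0…3.
[z^3] = 1·2 = 2.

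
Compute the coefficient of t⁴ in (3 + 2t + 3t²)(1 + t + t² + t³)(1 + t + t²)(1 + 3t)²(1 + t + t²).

571

(3 + 2t + 3t²) has coefficients 3,2,3 for degrees 0…2.
(1 + t + t² + t³) has coefficients 1,1,1,1,0 for degrees 0…4.
Multiplying by (1 + t + t²) gives running coefficients 1,2,3,3,2 for degrees 0…4.
Multiplying by (1 + 3t)² gives running coefficients 1,8,24,39,47 for degrees 0…4.
Finally multiplying by (1 + t + t²), the product of all factors after the first has coefficients 1,9,33,71,110 for degrees 0…4.
[t⁴] = 3·110 + 2·71 + 3·33 = 571.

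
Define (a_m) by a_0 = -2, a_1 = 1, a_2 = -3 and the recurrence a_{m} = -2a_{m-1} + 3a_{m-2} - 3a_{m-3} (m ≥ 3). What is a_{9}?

The ordinary generating function has denominator 1 + 2q - 3q^2 + 3q^3.
Iterating the recurrence: a_0,…,a_{9} = -2, 1, -3, 15, -42, 138, -447, 1434, -4623, 14889.

14889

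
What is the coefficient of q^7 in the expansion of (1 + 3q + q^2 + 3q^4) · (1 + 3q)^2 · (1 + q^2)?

(1 + 3q + q^2 + 3q^4) has coefficients 1,3,1,0,3 for degrees 0…4.
(1 + 3q)^2 has coefficients 1,6,9,0,0,0,0,0 for degrees 0…7.
Finally multiplying by (1 + q^2), the product of all factors after the first has coefficients 1,6,10,6,9,0,0,0 for degrees 0…7.
[q^7] = 1·0 + 3·0 + 1·0 + 3·6 = 18.

18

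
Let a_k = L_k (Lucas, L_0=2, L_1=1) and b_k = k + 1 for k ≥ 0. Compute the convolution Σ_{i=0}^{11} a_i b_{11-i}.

1348

Write out a_i and b_{11-i} for i = 0,…,11 and sum the products.
Σ = 2·12 + 1·11 + 3·10 + 4·9 + 7·8 + 11·7 + 18·6 + 29·5 + 47·4 + 76·3 + 123·2 + 199·1 = 1348.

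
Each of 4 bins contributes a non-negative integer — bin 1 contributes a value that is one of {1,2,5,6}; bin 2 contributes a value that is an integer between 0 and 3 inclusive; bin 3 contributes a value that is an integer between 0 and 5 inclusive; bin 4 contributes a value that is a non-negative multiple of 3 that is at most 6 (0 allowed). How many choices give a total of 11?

28

The generating function for the choices is (q + q² + q⁵ + q⁶)·(1 + q + q² + q³)·(1 + q + q² + q³ + q⁴ + q⁵)·(1 + q³ + q⁶); the count is [q¹¹].
(q + q² + q⁵ + q⁶) has coefficients 0,1,1,0,0,1,1 for degrees 0…6.
(1 + q + q² + q³) has coefficients 1,1,1,1,0,0,0,0,0,0,0,0 for degrees 0…11.
Multiplying by (1 + q + q² + q³ + q⁴ + q⁵) gives running coefficients 1,2,3,4,4,4,3,2,1,0,0,0 for degrees 0…11.
Finally multiplying by (1 + q³ + q⁶), the product of all factors after the first has coefficients 1,2,3,5,6,7,8,8,8,7,6,5 for degrees 0…11.
[q¹¹] = 1·6 + 1·7 + 1·8 + 1·7 = 28.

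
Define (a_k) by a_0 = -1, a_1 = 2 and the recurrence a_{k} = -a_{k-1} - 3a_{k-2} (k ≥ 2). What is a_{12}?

The ordinary generating function has denominator 1 + z + 3z^2.
Iterating the recurrence: a_0,…,a_{12} = -1, 2, 1, -7, 4, 17, -29, -22, 109, -43, -284, 413, 439.

439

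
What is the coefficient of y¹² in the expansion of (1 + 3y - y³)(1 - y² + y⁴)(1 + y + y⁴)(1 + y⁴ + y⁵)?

(1 + 3y - y³) has coefficients 1,3,0,-1 for degrees 0…3.
(1 - y² + y⁴) has coefficients 1,0,-1,0,1,0,0,0,0,0,0,0,0 for degrees 0…12.
Multiplying by (1 + y + y⁴) gives running coefficients 1,1,-1,-1,2,1,-1,0,1,0,0,0,0 for degrees 0…12.
Finally multiplying by (1 + y⁴ + y⁵), the product of all factors after the first has coefficients 1,1,-1,-1,3,3,-1,-2,2,3,0,-1,1 for degrees 0…12.
[y¹²] = 1·1 + 3·(-1) − 1·3 = -5.

-5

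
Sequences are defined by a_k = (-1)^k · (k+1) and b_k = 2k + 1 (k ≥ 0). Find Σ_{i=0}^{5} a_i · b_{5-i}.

Write out a_i and b_{5-i} for i = 0,…,5 and sum the products.
Σ = 1·11 − 2·9 + 3·7 − 4·5 + 5·3 − 6·1 = 3.

3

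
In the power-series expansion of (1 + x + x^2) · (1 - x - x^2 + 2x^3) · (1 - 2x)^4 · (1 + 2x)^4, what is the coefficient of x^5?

(1 + x + x^2) has coefficients 1,1,1 for degrees 0…2.
(1 - x - x^2 + 2x^3) has coefficients 1,-1,-1,2,0,0 for degrees 0…5.
Multiplying by (1 - 2x)^4 gives running coefficients 1,-9,31,-46,8,64 for degrees 0…5.
Finally multiplying by (1 + 2x)^4, the product of all factors after the first has coefficients 1,-1,-17,18,112,-128 for degrees 0…5.
[x^5] = 1·(-128) + 1·112 + 1·18 = 2.

2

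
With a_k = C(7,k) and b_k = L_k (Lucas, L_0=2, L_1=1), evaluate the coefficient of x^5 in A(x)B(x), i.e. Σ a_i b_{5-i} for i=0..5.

This is [x^5] in the product of the two ordinary generating functions.
Σ = 1·11 + 7·7 + 21·4 + 35·3 + 35·1 + 21·2 = 326.

326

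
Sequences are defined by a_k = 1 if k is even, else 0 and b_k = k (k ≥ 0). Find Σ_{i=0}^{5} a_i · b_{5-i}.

The convolution is the t^5 coefficient of A(t)B(t).
Σ = 1·5 + 0·4 + 1·3 + 0·2 + 1·1 + 0·0 = 9.

9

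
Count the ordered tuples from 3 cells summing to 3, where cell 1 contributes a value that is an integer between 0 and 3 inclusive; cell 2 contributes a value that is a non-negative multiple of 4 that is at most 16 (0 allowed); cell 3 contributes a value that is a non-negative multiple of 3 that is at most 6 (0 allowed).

The generating function for the choices is (1 + z + z^2 + z^3)·(1 + z^4 + z^8 + z^12 + z^16)·(1 + z^3 + z^6); the count is [z^3].
(1 + z + z^2 + z^3) has coefficients 1,1,1,1 for degrees 0…3.
(1 + z^4 + z^8 + z^12 + z^16) has coefficients 1,0,0,0 for degrees 0…3.
Finally multiplying by (1 + z^3 + z^6), the product of all factors after the first has coefficients 1,0,0,1 for degrees 0…3.
[z^3] = 1·1 + 1·0 + 1·0 + 1·1 = 2.

2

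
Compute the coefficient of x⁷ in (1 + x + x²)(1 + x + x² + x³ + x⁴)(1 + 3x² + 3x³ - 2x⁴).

9

(1 + x + x²) has coefficients 1,1,1 for degrees 0…2.
(1 + x + x² + x³ + x⁴) has coefficients 1,1,1,1,1,0,0,0 for degrees 0…7.
Finally multiplying by (1 + 3x² + 3x³ - 2x⁴), the product of all factors after the first has coefficients 1,1,4,7,5,4,4,1 for degrees 0…7.
[x⁷] = 1·1 + 1·4 + 1·4 = 9.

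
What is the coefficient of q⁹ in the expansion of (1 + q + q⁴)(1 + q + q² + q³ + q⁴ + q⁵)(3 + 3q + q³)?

(1 + q + q⁴) has coefficients 1,1,0,0,1 for degrees 0…4.
(1 + q + q² + q³ + q⁴ + q⁵) has coefficients 1,1,1,1,1,1,0,0,0,0 for degrees 0…9.
Finally multiplying by (3 + 3q + q³), the product of all factors after the first has coefficients 3,6,6,7,7,7,4,1,1,0 for degrees 0…9.
[q⁹] = 1·0 + 1·1 + 1·7 = 8.

8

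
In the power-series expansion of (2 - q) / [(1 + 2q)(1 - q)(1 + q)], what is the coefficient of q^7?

-425

The denominator gives the recurrence a_n = −2a_(n−1) + a_(n−2) + 2a_(n−3) for n ≥ 3; the numerator fixes a_0 = 2, a_1 = -5, a_2 = 12.
Iterating: 2, -5, 12, -25, 52, -105, 212, -425, so a_7 = -425.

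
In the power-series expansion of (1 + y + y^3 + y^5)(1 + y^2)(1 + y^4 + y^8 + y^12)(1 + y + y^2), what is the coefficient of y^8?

(1 + y + y^3 + y^5) has coefficients 1,1,0,1,0,1 for degrees 0…5.
(1 + y^2) has coefficients 1,0,1,0,0,0,0,0,0 for degrees 0…8.
Multiplying by (1 + y^4 + y^8 + y^12) gives running coefficients 1,0,1,0,1,0,1,0,1 for degrees 0…8.
Finally multiplying by (1 + y + y^2), the product of all factors after the first has coefficients 1,1,2,1,2,1,2,1,2 for degrees 0…8.
[y^8] = 1·2 + 1·1 + 1·1 + 1·1 = 5.

5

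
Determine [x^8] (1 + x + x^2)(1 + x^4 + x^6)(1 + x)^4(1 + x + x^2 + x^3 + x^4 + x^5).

(1 + x + x^2) has coefficients 1,1,1 for degrees 0…2.
(1 + x^4 + x^6) has coefficients 1,0,0,0,1,0,1,0,0 for degrees 0…8.
Multiplying by (1 + x)^4 gives running coefficients 1,4,6,4,2,4,7,8,7 for degrees 0…8.
Finally multiplying by (1 + x + x^2 + x^3 + x^4 + x^5), the product of all factors after the first has coefficients 1,5,11,15,17,21,27,31,32 for degrees 0…8.
[x^8] = 1·32 + 1·31 + 1·27 = 90.

90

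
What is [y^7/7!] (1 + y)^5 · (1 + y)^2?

The EGF product rule gives c_7 = Σ_{k_1+k_2=7} C(7; k_1,k_2) · ∏ g_i(k_i), where (1+y)^5 gives the falling factorial (5)_k; (1+y)^2 gives the falling factorial (2)_k.
g_1(k) for k = 0…7: 1, 5, 20, 60, 120, 120, 0, 0.
g_2(k) for k = 0…7: 1, 2, 2, 0, 0, 0, 0, 0.
c_7 = Σ_k C(7,k)·g_1(k)·g_2(7−k) = 21·120·2 = 5040.

5040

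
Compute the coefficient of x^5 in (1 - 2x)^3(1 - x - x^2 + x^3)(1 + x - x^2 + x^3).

40

(1 - 2x)^3 has coefficients 1,-6,12,-8 for degrees 0…3.
(1 - x - x^2 + x^3) has coefficients 1,-1,-1,1,0,0 for degrees 0…5.
Finally multiplying by (1 + x - x^2 + x^3), the product of all factors after the first has coefficients 1,0,-3,2,1,-2 for degrees 0…5.
[x^5] = 1·(-2) − 6·1 + 12·2 − 8·(-3) = 40.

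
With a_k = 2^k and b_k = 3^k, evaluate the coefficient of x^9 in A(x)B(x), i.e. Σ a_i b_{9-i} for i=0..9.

This is [x^9] in the product of the two ordinary generating functions.
Σ = 1·19683 + 2·6561 + 4·2187 + 8·729 + 16·243 + 32·81 + 64·27 + 128·9 + 256·3 + 512·1 = 58025.

58025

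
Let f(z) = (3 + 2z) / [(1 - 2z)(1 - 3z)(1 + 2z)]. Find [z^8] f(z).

Partial fractions give a closed form: a_n = (-4)·2^n + (33/5)·3^n + (2/5)·(-2)^n.
At n = 8: a_8 = 42381.

42381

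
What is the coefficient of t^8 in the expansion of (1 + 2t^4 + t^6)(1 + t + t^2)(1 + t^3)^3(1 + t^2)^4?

(1 + 2t^4 + t^6) has coefficients 1,0,0,0,2,0,1 for degrees 0…6.
(1 + t + t^2) has coefficients 1,1,1,0,0,0,0,0,0 for degrees 0…8.
Multiplying by (1 + t^3)^3 gives running coefficients 1,1,1,3,3,3,3,3,3 for degrees 0…8.
Finally multiplying by (1 + t^2)^4, the product of all factors after the first has coefficients 1,1,5,7,13,21,25,37,38 for degrees 0…8.
[t^8] = 1·38 + 2·13 + 1·5 = 69.

69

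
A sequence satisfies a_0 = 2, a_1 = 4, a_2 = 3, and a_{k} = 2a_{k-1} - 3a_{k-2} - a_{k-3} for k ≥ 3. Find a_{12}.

-2417

The ordinary generating function has denominator 1 - 2q + 3q^2 + q^3.
Iterating the recurrence: a_0,…,a_{12} = 2, 4, 3, -8, -29, -37, 21, 182, 338, 109, -978, -2621, -2417.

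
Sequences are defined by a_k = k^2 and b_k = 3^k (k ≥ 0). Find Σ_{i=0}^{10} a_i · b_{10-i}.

Write out a_i and b_{10-i} for i = 0,…,10 and sum the products.
Σ = 0·59049 + 1·19683 + 4·6561 + 9·2187 + 16·729 + 25·243 + 36·81 + 49·27 + 64·9 + 81·3 + 100·1 = 88507.

88507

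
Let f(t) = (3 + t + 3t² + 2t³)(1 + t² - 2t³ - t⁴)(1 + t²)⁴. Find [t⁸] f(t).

-13

(3 + t + 3t² + 2t³) has coefficients 3,1,3,2 for degrees 0…3.
(1 + t² - 2t³ - t⁴) has coefficients 1,0,1,-2,-1,0,0,0,0 for degrees 0…8.
Finally multiplying by (1 + t²)⁴, the product of all factors after the first has coefficients 1,0,5,-2,9,-8,6,-12,-1 for degrees 0…8.
[t⁸] = 3·(-1) + 1·(-12) + 3·6 + 2·(-8) = -13.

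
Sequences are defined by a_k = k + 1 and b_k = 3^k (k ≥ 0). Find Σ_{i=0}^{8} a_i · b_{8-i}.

14757

This is [x^8] in the product of the two ordinary generating functions.
Σ = 1·6561 + 2·2187 + 3·729 + 4·243 + 5·81 + 6·27 + 7·9 + 8·3 + 9·1 = 14757.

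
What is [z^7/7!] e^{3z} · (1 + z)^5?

The EGF product rule gives c_7 = Σ_{k_1+k_2=7} C(7; k_1,k_2) · ∏ g_i(k_i), where e^{3z} gives (3)^k; (1+z)^5 gives the falling factorial (5)_k.
g_1(k) for k = 0…7: 1, 3, 9, 27, 81, 243, 729, 2187.
g_2(k) for k = 0…7: 1, 5, 20, 60, 120, 120, 0, 0.
c_7 = Σ_k C(7,k)·g_1(k)·g_2(7−k) = 21·9·120 + 35·27·120 + 35·81·60 + 21·243·20 + 7·729·5 + 1·2187·1 = 22680 + 113400 + 170100 + 102060 + 25515 + 2187 = 435942.

435942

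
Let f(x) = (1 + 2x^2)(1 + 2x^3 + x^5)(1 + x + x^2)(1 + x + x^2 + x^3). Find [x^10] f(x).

(1 + 2x^2) has coefficients 1,0,2 for degrees 0…2.
(1 + 2x^3 + x^5) has coefficients 1,0,0,2,0,1,0,0,0,0,0 for degrees 0…10.
Multiplying by (1 + x + x^2) gives running coefficients 1,1,1,2,2,3,1,1,0,0,0 for degrees 0…10.
Finally multiplying by (1 + x + x^2 + x^3), the product of all factors after the first has coefficients 1,2,3,5,6,8,8,7,5,2,1 for degrees 0…10.
[x^10] = 1·1 + 2·5 = 11.

11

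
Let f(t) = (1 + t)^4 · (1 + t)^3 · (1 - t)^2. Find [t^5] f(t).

(1 + t)^4 has coefficients 1,4,6,4,1 for degrees 0…4.
(1 + t)^3 has coefficients 1,3,3,1,0,0 for degrees 0…5.
Finally multiplying by (1 - t)^2, the product of all factors after the first has coefficients 1,1,-2,-2,1,1 for degrees 0…5.
[t^5] = 1·1 + 4·1 + 6·(-2) + 4·(-2) + 1·1 = -14.

-14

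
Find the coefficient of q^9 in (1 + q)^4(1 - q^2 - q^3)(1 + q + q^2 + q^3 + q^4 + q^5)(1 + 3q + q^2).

-124

(1 + q)^4 has coefficients 1,4,6,4,1 for degrees 0…4.
(1 - q^2 - q^3) has coefficients 1,0,-1,-1,0,0,0,0,0,0 for degrees 0…9.
Multiplying by (1 + q + q^2 + q^3 + q^4 + q^5) gives running coefficients 1,1,0,-1,-1,-1,-2,-2,-1,0 for degrees 0…9.
Finally multiplying by (1 + 3q + q^2), the product of all factors after the first has coefficients 1,4,4,0,-4,-5,-6,-9,-9,-5 for degrees 0…9.
[q^9] = 1·(-5) + 4·(-9) + 6·(-9) + 4·(-6) + 1·(-5) = -124.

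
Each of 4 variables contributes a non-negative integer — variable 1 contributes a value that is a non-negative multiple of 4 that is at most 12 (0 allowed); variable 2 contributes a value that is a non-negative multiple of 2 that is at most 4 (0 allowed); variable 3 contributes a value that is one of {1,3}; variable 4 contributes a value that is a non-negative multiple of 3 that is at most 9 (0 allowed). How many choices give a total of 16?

6

The generating function for the choices is (1 + q^4 + q^8 + q^12)·(1 + q^2 + q^4)·(q + q^3)·(1 + q^3 + q^6 + q^9); the count is [q^16].
(1 + q^4 + q^8 + q^12) has coefficients 1,0,0,0,1,0,0,0,1,0,0,0,1 for degrees 0…12.
(1 + q^2 + q^4) has coefficients 1,0,1,0,1,0,0,0,0,0,0,0,0,0,0,0,0 for degrees 0…16.
Multiplying by (q + q^3) gives running coefficients 0,1,0,2,0,2,0,1,0,0,0,0,0,0,0,0,0 for degrees 0…16.
Finally multiplying by (1 + q^3 + q^6 + q^9), the product of all factors after the first has coefficients 0,1,0,2,1,2,2,2,2,2,2,2,2,1,2,0,1 for degrees 0…16.
[q^16] = 1·1 + 1·2 + 1·2 + 1·1 = 6.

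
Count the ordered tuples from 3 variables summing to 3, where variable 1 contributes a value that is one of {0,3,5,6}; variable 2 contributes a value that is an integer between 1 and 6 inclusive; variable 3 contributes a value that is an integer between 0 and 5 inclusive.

The generating function for the choices is (1 + t³ + t⁵ + t⁶)·(t + t² + t³ + t⁴ + t⁵ + t⁶)·(1 + t + t² + t³ + t⁴ + t⁵); the count is [t³].
(1 + t³ + t⁵ + t⁶) has coefficients 1,0,0,1 for degrees 0…3.
(t + t² + t³ + t⁴ + t⁵ + t⁶) has coefficients 0,1,1,1 for degrees 0…3.
Finally multiplying by (1 + t + t² + t³ + t⁴ + t⁵), the product of all factors after the first has coefficients 0,1,2,3 for degrees 0…3.
[t³] = 1·3 + 1·0 = 3.

3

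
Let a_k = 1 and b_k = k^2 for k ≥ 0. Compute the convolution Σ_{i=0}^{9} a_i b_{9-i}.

285

This is [x^9] in the product of the two ordinary generating functions.
Σ = 1·81 + 1·64 + 1·49 + 1·36 + 1·25 + 1·16 + 1·9 + 1·4 + 1·1 + 1·0 = 285.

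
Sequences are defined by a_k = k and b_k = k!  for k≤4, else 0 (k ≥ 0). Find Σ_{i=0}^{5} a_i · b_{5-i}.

The convolution is the t^5 coefficient of A(t)B(t).
Σ = 0·0 + 1·24 + 2·6 + 3·2 + 4·1 + 5·1 = 51.

51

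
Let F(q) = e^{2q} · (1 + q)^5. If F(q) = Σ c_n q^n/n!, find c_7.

93088

The EGF product rule gives c_7 = Σ_{k_1+k_2=7} C(7; k_1,k_2) · ∏ g_i(k_i), where e^{2q} gives (2)^k; (1+q)^5 gives the falling factorial (5)_k.
g_1(k) for k = 0…7: 1, 2, 4, 8, 16, 32, 64, 128.
g_2(k) for k = 0…7: 1, 5, 20, 60, 120, 120, 0, 0.
c_7 = Σ_k C(7,k)·g_1(k)·g_2(7−k) = 21·4·120 + 35·8·120 + 35·16·60 + 21·32·20 + 7·64·5 + 1·128·1 = 10080 + 33600 + 33600 + 13440 + 2240 + 128 = 93088.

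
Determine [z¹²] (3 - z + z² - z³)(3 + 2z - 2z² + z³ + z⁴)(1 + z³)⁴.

(3 - z + z² - z³) has coefficients 3,-1,1,-1 for degrees 0…3.
(3 + 2z - 2z² + z³ + z⁴) has coefficients 3,2,-2,1,1,0,0,0,0,0,0,0,0 for degrees 0…12.
Finally multiplying by (1 + z³)⁴, the product of all factors after the first has coefficients 3,2,-2,13,9,-8,22,16,-12,18,14,-8,7 for degrees 0…12.
[z¹²] = 3·7 − 1·(-8) + 1·14 − 1·18 = 25.

25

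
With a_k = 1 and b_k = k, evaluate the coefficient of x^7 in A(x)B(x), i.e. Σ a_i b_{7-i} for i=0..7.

28

This is [x^7] in the product of the two ordinary generating functions.
Σ = 1·7 + 1·6 + 1·5 + 1·4 + 1·3 + 1·2 + 1·1 + 1·0 = 28.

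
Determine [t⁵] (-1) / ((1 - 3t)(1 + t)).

-182

The denominator gives the recurrence a_n = 2a_(n−1) + 3a_(n−2) for n ≥ 2; the numerator fixes a_0 = -1, a_1 = -2.
Iterating: -1, -2, -7, -20, -61, -182, so a_5 = -182.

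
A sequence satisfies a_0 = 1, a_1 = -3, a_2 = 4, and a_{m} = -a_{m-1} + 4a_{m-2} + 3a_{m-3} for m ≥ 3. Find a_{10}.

The ordinary generating function has denominator 1 + q - 4q^2 - 3q^3.
Iterating the recurrence: a_0,…,a_{10} = 1, -3, 4, -13, 20, -60, 101, -281, 505, -1326, 2503.

2503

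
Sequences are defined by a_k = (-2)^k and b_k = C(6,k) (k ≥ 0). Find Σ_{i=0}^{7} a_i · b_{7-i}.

Write out a_i and b_{7-i} for i = 0,…,7 and sum the products.
Σ = 1·0 − 2·1 + 4·6 − 8·15 + 16·20 − 32·15 + 64·6 − 128·1 = -2.

-2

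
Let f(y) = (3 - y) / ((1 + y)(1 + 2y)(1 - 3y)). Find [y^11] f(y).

The denominator gives the recurrence a_n = 7a_(n−2) + 6a_(n−3) for n ≥ 3; the numerator fixes a_0 = 3, a_1 = -1, a_2 = 21.
Iterating: 3, -1, 21, 11, 141, 203, 1053, 2267, 8589, 22187, 73725, 206843, so a_11 = 206843.

206843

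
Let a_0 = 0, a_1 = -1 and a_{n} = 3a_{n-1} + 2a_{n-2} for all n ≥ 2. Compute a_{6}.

The ordinary generating function has denominator 1 - 3x - 2x^2.
Iterating the recurrence: a_0,…,a_{6} = 0, -1, -3, -11, -39, -139, -495.

-495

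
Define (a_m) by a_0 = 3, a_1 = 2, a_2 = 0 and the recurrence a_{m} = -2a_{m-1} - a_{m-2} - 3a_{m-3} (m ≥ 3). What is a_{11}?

-3024

The ordinary generating function has denominator 1 + 2y + y^2 + 3y^3.
Iterating the recurrence: a_0,…,a_{11} = 3, 2, 0, -11, 16, -21, 59, -145, 294, -620, 1381, -3024.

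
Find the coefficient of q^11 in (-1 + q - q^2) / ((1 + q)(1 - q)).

The denominator gives the recurrence a_n = a_(n−2) for n ≥ 3; the numerator fixes a_0 = -1, a_1 = 1, a_2 = -2.
Iterating: -1, 1, -2, 1, -2, 1, -2, 1, -2, 1, -2, 1, so a_11 = 1.

1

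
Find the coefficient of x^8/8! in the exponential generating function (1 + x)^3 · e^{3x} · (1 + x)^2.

2180601

The EGF product rule gives c_8 = Σ_{k_1+k_2+k_3=8} C(8; k_1,k_2,k_3) · ∏ g_i(k_i), where (1+x)^3 gives the falling factorial (3)_k; e^{3x} gives (3)^k; (1+x)^2 gives the falling factorial (2)_k.
g_1(k) for k = 0…8: 1, 3, 6, 6, 0, 0, 0, 0, 0.
g_2(k) for k = 0…8: 1, 3, 9, 27, 81, 243, 729, 2187, 6561.
g_3(k) for k = 0…8: 1, 2, 2, 0, 0, 0, 0, 0, 0.
First combine the last two factors: h(k) = Σ_j C(k,j)·g_2(j)·g_3(k−j) for k = 0…8: 1, 5, 23, 99, 405, 1593, 6075, 22599, 82377.
c_8 = Σ_k C(8,k)·g_1(k)·h(8−k) = 1·1·82377 + 8·3·22599 + 28·6·6075 + 56·6·1593 = 82377 + 542376 + 1020600 + 535248 = 2180601.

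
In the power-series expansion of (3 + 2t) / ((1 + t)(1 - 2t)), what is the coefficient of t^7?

The denominator gives the recurrence a_n = a_(n−1) + 2a_(n−2) for n ≥ 2; the numerator fixes a_0 = 3, a_1 = 5.
Iterating: 3, 5, 11, 21, 43, 85, 171, 341, so a_7 = 341.

341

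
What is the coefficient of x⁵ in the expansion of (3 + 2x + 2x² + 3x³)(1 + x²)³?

(3 + 2x + 2x² + 3x³) has coefficients 3,2,2,3 for degrees 0…3.
(1 + x²)³ has coefficients 1,0,3,0,3,0 for degrees 0…5.
[x⁵] = 3·0 + 2·3 + 2·0 + 3·3 = 15.

15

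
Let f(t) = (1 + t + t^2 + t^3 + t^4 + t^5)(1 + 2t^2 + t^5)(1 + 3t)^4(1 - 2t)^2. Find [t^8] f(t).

706

(1 + t + t^2 + t^3 + t^4 + t^5) has coefficients 1,1,1,1,1,1 for degrees 0…5.
(1 + 2t^2 + t^5) has coefficients 1,0,2,0,0,1,0,0,0 for degrees 0…8.
Multiplying by (1 + 3t)^4 gives running coefficients 1,12,56,132,189,217,174,54,108 for degrees 0…8.
Finally multiplying by (1 - 2t)^2, the product of all factors after the first has coefficients 1,8,12,-44,-115,-11,62,226,588 for degrees 0…8.
[t^8] = 1·588 + 1·226 + 1·62 + 1·(-11) + 1·(-115) + 1·(-44) = 706.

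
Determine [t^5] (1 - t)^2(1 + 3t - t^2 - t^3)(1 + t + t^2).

4

(1 - t)^2 has coefficients 1,-2,1 for degrees 0…2.
(1 + 3t - t^2 - t^3) has coefficients 1,3,-1,-1,0,0 for degrees 0…5.
Finally multiplying by (1 + t + t^2), the product of all factors after the first has coefficients 1,4,3,1,-2,-1 for degrees 0…5.
[t^5] = 1·(-1) − 2·(-2) + 1·1 = 4.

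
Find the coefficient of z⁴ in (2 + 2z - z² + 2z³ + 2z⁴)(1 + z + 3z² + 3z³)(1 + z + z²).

(2 + 2z - z² + 2z³ + 2z⁴) has coefficients 2,2,-1,2,2 for degrees 0…4.
(1 + z + 3z² + 3z³) has coefficients 1,1,3,3,0 for degrees 0…4.
Finally multiplying by (1 + z + z²), the product of all factors after the first has coefficients 1,2,5,7,6 for degrees 0…4.
[z⁴] = 2·6 + 2·7 − 1·5 + 2·2 + 2·1 = 27.

27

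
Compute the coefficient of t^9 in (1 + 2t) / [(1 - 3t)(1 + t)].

24604

The denominator gives the recurrence a_n = 2a_(n−1) + 3a_(n−2) for n ≥ 2; the numerator fixes a_0 = 1, a_1 = 4.
Iterating: 1, 4, 11, 34, 101, 304, 911, 2734, 8201, 24604, so a_9 = 24604.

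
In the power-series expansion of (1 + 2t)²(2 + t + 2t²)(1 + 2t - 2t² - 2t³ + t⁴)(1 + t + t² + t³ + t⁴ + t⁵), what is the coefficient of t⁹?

-61

(1 + 2t)² has coefficients 1,4,4 for degrees 0…2.
(2 + t + 2t²) has coefficients 2,1,2,0,0,0,0,0,0,0 for degrees 0…9.
Multiplying by (1 + 2t - 2t² - 2t³ + t⁴) gives running coefficients 2,5,0,-2,-4,-3,2,0,0,0 for degrees 0…9.
Finally multiplying by (1 + t + t² + t³ + t⁴ + t⁵), the product of all factors after the first has coefficients 2,7,7,5,1,-2,-2,-7,-7,-5 for degrees 0…9.
[t⁹] = 1·(-5) + 4·(-7) + 4·(-7) = -61.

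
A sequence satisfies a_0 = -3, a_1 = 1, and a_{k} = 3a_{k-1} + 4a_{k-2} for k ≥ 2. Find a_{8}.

-26217

The ordinary generating function has denominator 1 - 3x - 4x^2.
Iterating the recurrence: a_0,…,a_{8} = -3, 1, -9, -23, -105, -407, -1641, -6551, -26217.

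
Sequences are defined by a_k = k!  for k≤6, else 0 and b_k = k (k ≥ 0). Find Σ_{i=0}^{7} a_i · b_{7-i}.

1079

This is [x^7] in the product of the two ordinary generating functions.
Σ = 1·7 + 1·6 + 2·5 + 6·4 + 24·3 + 120·2 + 720·1 + 0·0 = 1079.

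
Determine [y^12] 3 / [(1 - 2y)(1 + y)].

8193

Partial fractions give a closed form: a_n = (2)·2^n + (1)·(-1)^n.
At n = 12: a_12 = 8193.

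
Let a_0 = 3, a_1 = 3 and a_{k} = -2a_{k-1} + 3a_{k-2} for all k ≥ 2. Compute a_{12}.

The ordinary generating function has denominator 1 + 2y - 3y^2.
Iterating the recurrence: a_0,…,a_{12} = 3, 3, 3, 3, 3, 3, 3, 3, 3, 3, 3, 3, 3.

3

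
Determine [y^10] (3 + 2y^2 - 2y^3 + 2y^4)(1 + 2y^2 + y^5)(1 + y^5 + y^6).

(3 + 2y^2 - 2y^3 + 2y^4) has coefficients 3,0,2,-2,2 for degrees 0…4.
(1 + 2y^2 + y^5) has coefficients 1,0,2,0,0,1,0,0,0,0,0 for degrees 0…10.
Finally multiplying by (1 + y^5 + y^6), the product of all factors after the first has coefficients 1,0,2,0,0,2,1,2,2,0,1 for degrees 0…10.
[y^10] = 3·1 + 2·2 − 2·2 + 2·1 = 5.

5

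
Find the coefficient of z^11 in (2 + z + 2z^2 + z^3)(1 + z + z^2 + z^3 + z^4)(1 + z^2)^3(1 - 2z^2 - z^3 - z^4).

-101

(2 + z + 2z^2 + z^3) has coefficients 2,1,2,1 for degrees 0…3.
(1 + z + z^2 + z^3 + z^4) has coefficients 1,1,1,1,1,0,0,0,0,0,0,0 for degrees 0…11.
Multiplying by (1 + z^2)^3 gives running coefficients 1,1,4,4,7,6,7,4,4,1,1,0 for degrees 0…11.
Finally multiplying by (1 - 2z^2 - z^3 - z^4), the product of all factors after the first has coefficients 1,1,2,1,-3,-7,-15,-19,-23,-20,-18,-10 for degrees 0…11.
[z^11] = 2·(-10) + 1·(-18) + 2·(-20) + 1·(-23) = -101.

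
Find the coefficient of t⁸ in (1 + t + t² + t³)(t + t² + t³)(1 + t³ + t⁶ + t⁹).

4

(1 + t + t² + t³) has coefficients 1,1,1,1 for degrees 0…3.
(t + t² + t³) has coefficients 0,1,1,1,0,0,0,0,0 for degrees 0…8.
Finally multiplying by (1 + t³ + t⁶ + t⁹), the product of all factors after the first has coefficients 0,1,1,1,1,1,1,1,1 for degrees 0…8.
[t⁸] = 1·1 + 1·1 + 1·1 + 1·1 = 4.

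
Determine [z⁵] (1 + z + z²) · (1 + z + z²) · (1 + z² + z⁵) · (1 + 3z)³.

255

(1 + z + z²) has coefficients 1,1,1 for degrees 0…2.
(1 + z + z²) has coefficients 1,1,1,0,0,0 for degrees 0…5.
Multiplying by (1 + z² + z⁵) gives running coefficients 1,1,2,1,1,1 for degrees 0…5.
Finally multiplying by (1 + 3z)³, the product of all factors after the first has coefficients 1,10,38,73,91,91 for degrees 0…5.
[z⁵] = 1·91 + 1·91 + 1·73 = 255.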